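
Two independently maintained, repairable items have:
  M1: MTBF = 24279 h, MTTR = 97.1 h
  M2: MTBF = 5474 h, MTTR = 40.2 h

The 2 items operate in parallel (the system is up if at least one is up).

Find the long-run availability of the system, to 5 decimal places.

A(M1) = MTBF/(MTBF+MTTR) = 24279/(24279+97.1) = 0.996017
A(M2) = MTBF/(MTBF+MTTR) = 5474/(5474+40.2) = 0.992710
Parallel availability: 1 − (1 − 0.996017)(1 − 0.992710) = 0.99997

0.99997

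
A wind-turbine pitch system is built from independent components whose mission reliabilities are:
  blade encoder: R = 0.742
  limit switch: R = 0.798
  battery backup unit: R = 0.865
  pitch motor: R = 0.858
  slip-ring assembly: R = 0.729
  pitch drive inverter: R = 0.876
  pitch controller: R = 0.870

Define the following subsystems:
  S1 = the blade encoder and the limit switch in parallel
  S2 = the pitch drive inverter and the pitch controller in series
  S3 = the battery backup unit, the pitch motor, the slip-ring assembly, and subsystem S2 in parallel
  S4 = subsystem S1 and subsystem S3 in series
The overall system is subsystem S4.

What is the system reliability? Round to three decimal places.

0.947

Parallel (blade encoder and limit switch): 1 − (1 − 0.74200)(1 − 0.79800) = 0.94788
Series (pitch drive inverter and pitch controller): 0.87600 × 0.87000 = 0.76212
Parallel (battery backup unit, pitch motor, slip-ring assembly, and [0.76212]): 1 − (1 − 0.86500)(1 − 0.85800)(1 − 0.72900)(1 − 0.76212) = 0.99876
Series ([0.94788] and [0.99876]): 0.94788 × 0.99876 = 0.947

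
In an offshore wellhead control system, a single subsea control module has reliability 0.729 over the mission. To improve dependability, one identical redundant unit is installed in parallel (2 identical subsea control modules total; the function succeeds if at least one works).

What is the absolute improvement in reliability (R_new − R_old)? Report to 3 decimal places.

R_before = 0.729
R_after = 1 − (1 − 0.729)^2 = 0.927
ΔR = 0.927 − 0.729 = 0.198

0.198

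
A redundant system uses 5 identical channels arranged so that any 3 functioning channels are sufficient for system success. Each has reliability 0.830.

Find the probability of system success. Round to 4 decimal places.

R = Σ_{i=3}^{5} C(5,i) p^i (1−p)^{5−i} with p = 0.830
C(5,3)·0.830^3·0.170^2 = 0.165246
C(5,4)·0.830^4·0.170^1 = 0.403396
C(5,5)·0.830^5·0.170^0 = 0.393904
Sum = 0.9625

0.9625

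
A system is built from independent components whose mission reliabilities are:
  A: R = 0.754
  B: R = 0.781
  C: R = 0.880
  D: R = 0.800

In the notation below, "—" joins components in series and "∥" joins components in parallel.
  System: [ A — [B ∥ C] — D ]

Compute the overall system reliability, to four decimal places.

Parallel (B and C): 1 − (1 − 0.781000)(1 − 0.880000) = 0.973720
Series (A, [0.973720], and D): 0.754000 × 0.973720 × 0.800000 = 0.5873

0.5873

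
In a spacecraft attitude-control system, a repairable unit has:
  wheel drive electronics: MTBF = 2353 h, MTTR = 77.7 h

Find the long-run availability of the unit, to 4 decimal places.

0.9680

A(wheel drive electronics) = MTBF/(MTBF+MTTR) = 2353/(2353+77.7) = 0.9680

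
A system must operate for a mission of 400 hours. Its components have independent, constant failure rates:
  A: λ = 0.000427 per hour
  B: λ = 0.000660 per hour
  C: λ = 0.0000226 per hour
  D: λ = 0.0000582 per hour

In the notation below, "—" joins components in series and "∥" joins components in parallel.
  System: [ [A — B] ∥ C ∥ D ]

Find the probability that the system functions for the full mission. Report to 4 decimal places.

R(A) = exp(−0.000427 × 400) = 0.842990
R(B) = exp(−0.000660 × 400) = 0.767974
R(C) = exp(−0.0000226 × 400) = 0.991001
R(D) = exp(−0.0000582 × 400) = 0.976989
Series (A and B): 0.842990 × 0.767974 = 0.647394
Parallel ([0.647394], C, and D): 1 − (1 − 0.647394)(1 − 0.991001)(1 − 0.976989) = 0.9999

0.9999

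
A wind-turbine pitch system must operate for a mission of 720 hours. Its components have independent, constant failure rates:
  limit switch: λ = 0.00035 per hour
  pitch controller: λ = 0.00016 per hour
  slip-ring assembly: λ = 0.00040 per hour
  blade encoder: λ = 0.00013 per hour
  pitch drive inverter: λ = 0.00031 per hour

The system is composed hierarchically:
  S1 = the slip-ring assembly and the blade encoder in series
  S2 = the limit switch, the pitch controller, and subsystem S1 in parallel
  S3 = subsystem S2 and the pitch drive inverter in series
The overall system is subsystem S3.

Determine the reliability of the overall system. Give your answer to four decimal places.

0.7938

R(limit switch) = exp(−0.00035 × 720) = 0.777245
R(pitch controller) = exp(−0.00016 × 720) = 0.891188
R(slip-ring assembly) = exp(−0.00040 × 720) = 0.749762
R(blade encoder) = exp(−0.00013 × 720) = 0.910647
R(pitch drive inverter) = exp(−0.00031 × 720) = 0.799955
Series (slip-ring assembly and blade encoder): 0.749762 × 0.910647 = 0.682769
Parallel (limit switch, pitch controller, and [0.682769]): 1 − (1 − 0.777245)(1 − 0.891188)(1 − 0.682769) = 0.992311
Series ([0.992311] and pitch drive inverter): 0.992311 × 0.799955 = 0.7938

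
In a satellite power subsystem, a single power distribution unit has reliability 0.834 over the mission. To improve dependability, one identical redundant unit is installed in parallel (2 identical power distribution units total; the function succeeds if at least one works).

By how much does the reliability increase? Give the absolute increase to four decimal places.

R_before = 0.834
R_after = 1 − (1 − 0.834)^2 = 0.9724
ΔR = 0.9724 − 0.834 = 0.1384

0.1384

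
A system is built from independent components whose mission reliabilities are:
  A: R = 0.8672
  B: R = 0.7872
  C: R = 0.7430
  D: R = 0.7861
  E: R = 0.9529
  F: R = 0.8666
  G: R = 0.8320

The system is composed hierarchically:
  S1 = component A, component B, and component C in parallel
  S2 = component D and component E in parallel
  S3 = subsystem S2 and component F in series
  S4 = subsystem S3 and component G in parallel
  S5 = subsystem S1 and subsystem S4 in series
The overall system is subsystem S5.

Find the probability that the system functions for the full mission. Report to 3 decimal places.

0.969

Parallel (A, B, and C): 1 − (1 − 0.86720)(1 − 0.78720)(1 − 0.74300) = 0.99274
Parallel (D and E): 1 − (1 − 0.78610)(1 − 0.95290) = 0.98993
Series ([0.98993] and F): 0.98993 × 0.86660 = 0.85787
Parallel ([0.85787] and G): 1 − (1 − 0.85787)(1 − 0.83200) = 0.97612
Series ([0.99274] and [0.97612]): 0.99274 × 0.97612 = 0.969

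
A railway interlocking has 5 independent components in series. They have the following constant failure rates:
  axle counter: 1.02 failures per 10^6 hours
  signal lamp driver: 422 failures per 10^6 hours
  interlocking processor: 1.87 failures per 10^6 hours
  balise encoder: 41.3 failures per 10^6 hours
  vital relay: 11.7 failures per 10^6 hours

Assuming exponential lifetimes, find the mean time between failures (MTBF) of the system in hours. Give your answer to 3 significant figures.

2090

Series of exponential components: λ_sys = Σ λ_i
λ_sys = 0.00000102 + 0.000422 + 0.00000187 + 0.0000413 + 0.0000117 = 4.7789e-04 /h
MTBF = 1 / λ_sys = 2090 h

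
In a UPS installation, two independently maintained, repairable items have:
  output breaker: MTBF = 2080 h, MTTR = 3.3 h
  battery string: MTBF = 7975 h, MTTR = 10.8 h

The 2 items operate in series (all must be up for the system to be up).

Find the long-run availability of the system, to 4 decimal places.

A(output breaker) = MTBF/(MTBF+MTTR) = 2080/(2080+3.3) = 0.998416
A(battery string) = MTBF/(MTBF+MTTR) = 7975/(7975+10.8) = 0.998648
Series availability: 0.998416 × 0.998648 = 0.9971

0.9971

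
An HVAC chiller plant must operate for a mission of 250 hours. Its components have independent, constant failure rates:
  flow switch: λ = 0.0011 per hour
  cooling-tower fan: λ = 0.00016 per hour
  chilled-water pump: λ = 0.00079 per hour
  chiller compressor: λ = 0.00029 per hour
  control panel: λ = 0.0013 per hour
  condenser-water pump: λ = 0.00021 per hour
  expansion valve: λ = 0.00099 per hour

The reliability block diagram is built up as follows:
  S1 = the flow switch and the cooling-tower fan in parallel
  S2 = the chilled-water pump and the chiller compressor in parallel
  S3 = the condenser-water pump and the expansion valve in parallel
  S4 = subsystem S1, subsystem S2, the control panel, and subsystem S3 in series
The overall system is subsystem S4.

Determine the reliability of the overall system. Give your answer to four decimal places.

R(flow switch) = exp(−0.0011 × 250) = 0.759572
R(cooling-tower fan) = exp(−0.00016 × 250) = 0.960789
R(chilled-water pump) = exp(−0.00079 × 250) = 0.820780
R(chiller compressor) = exp(−0.00029 × 250) = 0.930066
R(control panel) = exp(−0.0013 × 250) = 0.722527
R(condenser-water pump) = exp(−0.00021 × 250) = 0.948854
R(expansion valve) = exp(−0.00099 × 250) = 0.780750
Parallel (flow switch and cooling-tower fan): 1 − (1 − 0.759572)(1 − 0.960789) = 0.990573
Parallel (chilled-water pump and chiller compressor): 1 − (1 − 0.820780)(1 − 0.930066) = 0.987466
Parallel (condenser-water pump and expansion valve): 1 − (1 − 0.948854)(1 − 0.780750) = 0.988786
Series ([0.990573], [0.987466], control panel, and [0.988786]): 0.990573 × 0.987466 × 0.722527 × 0.988786 = 0.6988

0.6988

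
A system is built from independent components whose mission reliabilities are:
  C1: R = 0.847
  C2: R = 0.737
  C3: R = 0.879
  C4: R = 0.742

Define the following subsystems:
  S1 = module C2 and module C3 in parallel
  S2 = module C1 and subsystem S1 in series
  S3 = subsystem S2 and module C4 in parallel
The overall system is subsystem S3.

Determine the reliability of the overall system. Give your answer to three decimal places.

Parallel (C2 and C3): 1 − (1 − 0.73700)(1 − 0.87900) = 0.96818
Series (C1 and [0.96818]): 0.84700 × 0.96818 = 0.82005
Parallel ([0.82005] and C4): 1 − (1 − 0.82005)(1 − 0.74200) = 0.954

0.954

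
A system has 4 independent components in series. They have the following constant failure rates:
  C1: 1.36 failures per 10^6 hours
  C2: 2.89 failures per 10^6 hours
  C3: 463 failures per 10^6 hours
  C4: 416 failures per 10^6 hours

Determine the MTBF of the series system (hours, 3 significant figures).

1130

Series of exponential components: λ_sys = Σ λ_i
λ_sys = 0.00000136 + 0.00000289 + 0.000463 + 0.000416 = 8.8325e-04 /h
MTBF = 1 / λ_sys = 1130 h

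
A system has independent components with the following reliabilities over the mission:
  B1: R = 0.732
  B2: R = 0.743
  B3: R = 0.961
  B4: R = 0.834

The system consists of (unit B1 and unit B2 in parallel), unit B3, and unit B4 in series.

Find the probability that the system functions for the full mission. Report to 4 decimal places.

Parallel (B1 and B2): 1 − (1 − 0.732000)(1 − 0.743000) = 0.931124
Series ([0.931124], B3, and B4): 0.931124 × 0.961000 × 0.834000 = 0.7463

0.7463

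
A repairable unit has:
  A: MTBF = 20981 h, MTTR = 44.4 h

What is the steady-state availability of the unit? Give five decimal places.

0.99789

A(A) = MTBF/(MTBF+MTTR) = 20981/(20981+44.4) = 0.99789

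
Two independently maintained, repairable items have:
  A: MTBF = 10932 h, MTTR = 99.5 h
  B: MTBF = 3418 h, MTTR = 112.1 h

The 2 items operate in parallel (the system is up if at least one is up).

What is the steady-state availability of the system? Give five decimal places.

0.99971

A(A) = MTBF/(MTBF+MTTR) = 10932/(10932+99.5) = 0.990980
A(B) = MTBF/(MTBF+MTTR) = 3418/(3418+112.1) = 0.968245
Parallel availability: 1 − (1 − 0.990980)(1 − 0.968245) = 0.99971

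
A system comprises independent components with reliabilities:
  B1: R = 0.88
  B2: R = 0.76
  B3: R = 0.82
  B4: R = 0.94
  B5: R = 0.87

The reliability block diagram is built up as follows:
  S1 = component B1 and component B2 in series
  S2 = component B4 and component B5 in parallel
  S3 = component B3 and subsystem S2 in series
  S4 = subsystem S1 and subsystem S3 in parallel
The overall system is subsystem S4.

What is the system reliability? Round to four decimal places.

0.9383

Series (B1 and B2): 0.880000 × 0.760000 = 0.668800
Parallel (B4 and B5): 1 − (1 − 0.940000)(1 − 0.870000) = 0.992200
Series (B3 and [0.992200]): 0.820000 × 0.992200 = 0.813604
Parallel ([0.668800] and [0.813604]): 1 − (1 − 0.668800)(1 − 0.813604) = 0.9383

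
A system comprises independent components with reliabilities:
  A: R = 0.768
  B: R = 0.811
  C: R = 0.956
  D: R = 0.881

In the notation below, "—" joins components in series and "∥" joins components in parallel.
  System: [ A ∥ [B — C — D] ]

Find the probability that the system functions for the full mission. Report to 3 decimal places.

0.926

Series (B, C, and D): 0.81100 × 0.95600 × 0.88100 = 0.68305
Parallel (A and [0.68305]): 1 − (1 − 0.76800)(1 − 0.68305) = 0.926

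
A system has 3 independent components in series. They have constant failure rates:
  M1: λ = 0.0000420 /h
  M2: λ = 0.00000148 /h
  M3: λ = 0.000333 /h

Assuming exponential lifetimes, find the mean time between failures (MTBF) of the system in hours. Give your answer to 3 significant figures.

Series of exponential components: λ_sys = Σ λ_i
λ_sys = 0.0000420 + 0.00000148 + 0.000333 = 3.7648e-04 /h
MTBF = 1 / λ_sys = 2660 h

2660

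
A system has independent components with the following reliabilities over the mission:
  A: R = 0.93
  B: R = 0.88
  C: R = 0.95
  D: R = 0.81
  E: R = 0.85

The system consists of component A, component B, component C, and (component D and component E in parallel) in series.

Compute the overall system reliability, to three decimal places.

Parallel (D and E): 1 − (1 − 0.81000)(1 − 0.85000) = 0.97150
Series (A, B, C, and [0.97150]): 0.93000 × 0.88000 × 0.95000 × 0.97150 = 0.755

0.755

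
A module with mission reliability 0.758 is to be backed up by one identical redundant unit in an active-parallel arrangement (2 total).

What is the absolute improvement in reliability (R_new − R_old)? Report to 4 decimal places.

0.1834

R_before = 0.758
R_after = 1 − (1 − 0.758)^2 = 0.9414
ΔR = 0.9414 − 0.758 = 0.1834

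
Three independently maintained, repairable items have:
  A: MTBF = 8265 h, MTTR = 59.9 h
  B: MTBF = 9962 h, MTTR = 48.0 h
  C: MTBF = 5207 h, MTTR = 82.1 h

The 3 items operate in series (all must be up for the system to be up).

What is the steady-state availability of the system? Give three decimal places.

A(A) = MTBF/(MTBF+MTTR) = 8265/(8265+59.9) = 0.992805
A(B) = MTBF/(MTBF+MTTR) = 9962/(9962+48.0) = 0.995205
A(C) = MTBF/(MTBF+MTTR) = 5207/(5207+82.1) = 0.984478
Series availability: 0.992805 × 0.995205 × 0.984478 = 0.973

0.973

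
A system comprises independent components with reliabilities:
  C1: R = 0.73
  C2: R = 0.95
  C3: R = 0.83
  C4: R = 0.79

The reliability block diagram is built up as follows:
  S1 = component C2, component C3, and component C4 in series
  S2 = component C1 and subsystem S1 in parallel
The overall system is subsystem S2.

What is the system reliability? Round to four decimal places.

0.8982

Series (C2, C3, and C4): 0.950000 × 0.830000 × 0.790000 = 0.622915
Parallel (C1 and [0.622915]): 1 − (1 − 0.730000)(1 − 0.622915) = 0.8982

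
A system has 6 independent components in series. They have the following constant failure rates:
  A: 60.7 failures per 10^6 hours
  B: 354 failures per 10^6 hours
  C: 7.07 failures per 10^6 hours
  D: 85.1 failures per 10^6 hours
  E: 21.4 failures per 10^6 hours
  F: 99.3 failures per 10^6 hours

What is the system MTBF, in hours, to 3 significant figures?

Series of exponential components: λ_sys = Σ λ_i
λ_sys = 0.0000607 + 0.000354 + 0.00000707 + 0.0000851 + 0.0000214 + 0.0000993 = 6.2757e-04 /h
MTBF = 1 / λ_sys = 1590 h

1590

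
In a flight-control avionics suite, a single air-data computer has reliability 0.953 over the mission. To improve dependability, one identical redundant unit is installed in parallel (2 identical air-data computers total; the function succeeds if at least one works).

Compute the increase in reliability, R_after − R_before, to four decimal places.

0.0448

R_before = 0.953
R_after = 1 − (1 − 0.953)^2 = 0.9978
ΔR = 0.9978 − 0.953 = 0.0448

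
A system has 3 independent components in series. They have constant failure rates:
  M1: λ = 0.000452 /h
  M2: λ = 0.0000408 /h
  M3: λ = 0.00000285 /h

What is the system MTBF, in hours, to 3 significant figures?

Series of exponential components: λ_sys = Σ λ_i
λ_sys = 0.000452 + 0.0000408 + 0.00000285 = 4.9565e-04 /h
MTBF = 1 / λ_sys = 2020 h

2020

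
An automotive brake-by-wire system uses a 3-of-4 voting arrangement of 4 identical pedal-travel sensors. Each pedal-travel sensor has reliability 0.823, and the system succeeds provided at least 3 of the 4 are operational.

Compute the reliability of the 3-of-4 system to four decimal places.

0.8534

R = Σ_{i=3}^{4} C(4,i) p^i (1−p)^{4−i} with p = 0.823
C(4,3)·0.823^3·0.177^1 = 0.394669
C(4,4)·0.823^4·0.177^0 = 0.458775
Sum = 0.8534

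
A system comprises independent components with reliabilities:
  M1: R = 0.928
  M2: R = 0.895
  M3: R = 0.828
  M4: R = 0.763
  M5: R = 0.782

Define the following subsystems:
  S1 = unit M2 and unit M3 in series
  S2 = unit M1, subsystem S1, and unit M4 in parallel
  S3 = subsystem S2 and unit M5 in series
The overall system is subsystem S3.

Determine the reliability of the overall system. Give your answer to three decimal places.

Series (M2 and M3): 0.89500 × 0.82800 = 0.74106
Parallel (M1, [0.74106], and M4): 1 − (1 − 0.92800)(1 − 0.74106)(1 − 0.76300) = 0.99558
Series ([0.99558] and M5): 0.99558 × 0.78200 = 0.779

0.779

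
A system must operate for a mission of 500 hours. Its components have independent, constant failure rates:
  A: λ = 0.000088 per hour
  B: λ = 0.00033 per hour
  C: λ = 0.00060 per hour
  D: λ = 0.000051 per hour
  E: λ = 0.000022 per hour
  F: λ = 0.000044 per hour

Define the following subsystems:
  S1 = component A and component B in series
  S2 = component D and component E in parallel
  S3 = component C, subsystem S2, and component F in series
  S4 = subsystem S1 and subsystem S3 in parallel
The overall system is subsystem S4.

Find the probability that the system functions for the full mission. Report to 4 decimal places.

R(A) = exp(−0.000088 × 500) = 0.956954
R(B) = exp(−0.00033 × 500) = 0.847894
R(C) = exp(−0.00060 × 500) = 0.740818
R(D) = exp(−0.000051 × 500) = 0.974822
R(E) = exp(−0.000022 × 500) = 0.989060
R(F) = exp(−0.000044 × 500) = 0.978240
Series (A and B): 0.956954 × 0.847894 = 0.811396
Parallel (D and E): 1 − (1 − 0.974822)(1 − 0.989060) = 0.999725
Series (C, [0.999725], and F): 0.740818 × 0.999725 × 0.978240 = 0.724499
Parallel ([0.811396] and [0.724499]): 1 − (1 − 0.811396)(1 − 0.724499) = 0.9480

0.9480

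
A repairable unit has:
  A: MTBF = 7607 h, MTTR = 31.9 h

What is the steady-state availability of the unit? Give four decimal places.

0.9958

A(A) = MTBF/(MTBF+MTTR) = 7607/(7607+31.9) = 0.9958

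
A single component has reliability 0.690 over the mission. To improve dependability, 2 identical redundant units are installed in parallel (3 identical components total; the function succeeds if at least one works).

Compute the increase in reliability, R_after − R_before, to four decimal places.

0.2802

R_before = 0.690
R_after = 1 − (1 − 0.690)^3 = 0.9702
ΔR = 0.9702 − 0.690 = 0.2802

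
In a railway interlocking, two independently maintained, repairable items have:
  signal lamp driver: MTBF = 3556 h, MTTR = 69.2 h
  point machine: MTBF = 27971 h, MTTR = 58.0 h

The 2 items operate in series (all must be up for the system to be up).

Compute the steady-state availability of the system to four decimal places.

A(signal lamp driver) = MTBF/(MTBF+MTTR) = 3556/(3556+69.2) = 0.980911
A(point machine) = MTBF/(MTBF+MTTR) = 27971/(27971+58.0) = 0.997931
Series availability: 0.980911 × 0.997931 = 0.9789

0.9789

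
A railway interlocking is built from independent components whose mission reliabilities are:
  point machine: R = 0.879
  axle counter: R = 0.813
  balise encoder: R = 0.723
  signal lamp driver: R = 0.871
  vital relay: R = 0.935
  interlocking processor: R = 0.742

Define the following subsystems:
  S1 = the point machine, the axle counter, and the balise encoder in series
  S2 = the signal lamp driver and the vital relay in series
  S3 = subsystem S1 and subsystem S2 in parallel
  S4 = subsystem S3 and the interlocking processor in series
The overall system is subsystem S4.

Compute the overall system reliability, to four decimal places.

0.6754

Series (point machine, axle counter, and balise encoder): 0.879000 × 0.813000 × 0.723000 = 0.516675
Series (signal lamp driver and vital relay): 0.871000 × 0.935000 = 0.814385
Parallel ([0.516675] and [0.814385]): 1 − (1 − 0.516675)(1 − 0.814385) = 0.910288
Series ([0.910288] and interlocking processor): 0.910288 × 0.742000 = 0.6754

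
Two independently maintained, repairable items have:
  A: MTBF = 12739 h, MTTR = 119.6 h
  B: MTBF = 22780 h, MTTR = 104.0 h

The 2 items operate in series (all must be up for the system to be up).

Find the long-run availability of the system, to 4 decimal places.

0.9862

A(A) = MTBF/(MTBF+MTTR) = 12739/(12739+119.6) = 0.990699
A(B) = MTBF/(MTBF+MTTR) = 22780/(22780+104.0) = 0.995455
Series availability: 0.990699 × 0.995455 = 0.9862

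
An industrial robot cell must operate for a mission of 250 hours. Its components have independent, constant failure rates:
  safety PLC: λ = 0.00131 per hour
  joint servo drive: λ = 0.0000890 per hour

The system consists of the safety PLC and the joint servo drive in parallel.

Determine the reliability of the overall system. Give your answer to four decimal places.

0.9939

R(safety PLC) = exp(−0.00131 × 250) = 0.720723
R(joint servo drive) = exp(−0.0000890 × 250) = 0.977996
Parallel (safety PLC and joint servo drive): 1 − (1 − 0.720723)(1 − 0.977996) = 0.9939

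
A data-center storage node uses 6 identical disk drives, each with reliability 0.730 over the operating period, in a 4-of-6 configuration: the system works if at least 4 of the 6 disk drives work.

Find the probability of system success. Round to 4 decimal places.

R = Σ_{i=4}^{6} C(6,i) p^i (1−p)^{6−i} with p = 0.730
C(6,4)·0.730^4·0.270^2 = 0.310535
C(6,5)·0.730^5·0.270^1 = 0.335838
C(6,6)·0.730^6·0.270^0 = 0.151334
Sum = 0.7977

0.7977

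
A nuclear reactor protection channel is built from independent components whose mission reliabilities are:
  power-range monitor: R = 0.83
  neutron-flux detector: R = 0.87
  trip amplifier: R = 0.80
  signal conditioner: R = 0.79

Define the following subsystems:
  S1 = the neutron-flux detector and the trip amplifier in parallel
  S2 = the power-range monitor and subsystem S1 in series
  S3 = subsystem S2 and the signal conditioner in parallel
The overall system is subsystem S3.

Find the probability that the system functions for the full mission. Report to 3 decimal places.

Parallel (neutron-flux detector and trip amplifier): 1 − (1 − 0.87000)(1 − 0.80000) = 0.97400
Series (power-range monitor and [0.97400]): 0.83000 × 0.97400 = 0.80842
Parallel ([0.80842] and signal conditioner): 1 − (1 − 0.80842)(1 − 0.79000) = 0.960

0.960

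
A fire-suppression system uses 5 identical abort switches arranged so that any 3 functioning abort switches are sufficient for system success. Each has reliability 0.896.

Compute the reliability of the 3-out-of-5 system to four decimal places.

0.9904

R = Σ_{i=3}^{5} C(5,i) p^i (1−p)^{5−i} with p = 0.896
C(5,3)·0.896^3·0.104^2 = 0.077802
C(5,4)·0.896^4·0.104^1 = 0.335147
C(5,5)·0.896^5·0.104^0 = 0.577484
Sum = 0.9904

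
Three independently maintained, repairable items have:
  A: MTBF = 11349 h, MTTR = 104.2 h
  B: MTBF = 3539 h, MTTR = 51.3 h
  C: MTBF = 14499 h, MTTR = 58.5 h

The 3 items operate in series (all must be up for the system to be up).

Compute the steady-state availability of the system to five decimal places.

A(A) = MTBF/(MTBF+MTTR) = 11349/(11349+104.2) = 0.990902
A(B) = MTBF/(MTBF+MTTR) = 3539/(3539+51.3) = 0.985712
A(C) = MTBF/(MTBF+MTTR) = 14499/(14499+58.5) = 0.995981
Series availability: 0.990902 × 0.985712 × 0.995981 = 0.97282

0.97282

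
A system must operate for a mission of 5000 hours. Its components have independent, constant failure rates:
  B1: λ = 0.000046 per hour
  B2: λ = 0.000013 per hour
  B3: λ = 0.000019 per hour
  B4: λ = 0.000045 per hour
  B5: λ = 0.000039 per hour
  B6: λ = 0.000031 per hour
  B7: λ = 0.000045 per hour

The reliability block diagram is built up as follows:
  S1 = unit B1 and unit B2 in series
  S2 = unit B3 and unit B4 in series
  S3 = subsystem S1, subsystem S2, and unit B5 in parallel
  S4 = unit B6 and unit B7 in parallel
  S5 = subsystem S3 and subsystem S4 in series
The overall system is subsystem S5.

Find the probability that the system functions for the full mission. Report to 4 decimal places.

0.9590

R(B1) = exp(−0.000046 × 5000) = 0.794534
R(B2) = exp(−0.000013 × 5000) = 0.937067
R(B3) = exp(−0.000019 × 5000) = 0.909373
R(B4) = exp(−0.000045 × 5000) = 0.798516
R(B5) = exp(−0.000039 × 5000) = 0.822835
R(B6) = exp(−0.000031 × 5000) = 0.856415
R(B7) = exp(−0.000045 × 5000) = 0.798516
Series (B1 and B2): 0.794534 × 0.937067 = 0.744532
Series (B3 and B4): 0.909373 × 0.798516 = 0.726149
Parallel ([0.744532], [0.726149], and B5): 1 − (1 − 0.744532)(1 − 0.726149)(1 − 0.822835) = 0.987606
Parallel (B6 and B7): 1 − (1 − 0.856415)(1 − 0.798516) = 0.971070
Series ([0.987606] and [0.971070]): 0.987606 × 0.971070 = 0.9590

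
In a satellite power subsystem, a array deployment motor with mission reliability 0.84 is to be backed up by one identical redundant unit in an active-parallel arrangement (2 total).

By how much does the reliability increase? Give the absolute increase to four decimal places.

0.1344

R_before = 0.84
R_after = 1 − (1 − 0.84)^2 = 0.9744
ΔR = 0.9744 − 0.84 = 0.1344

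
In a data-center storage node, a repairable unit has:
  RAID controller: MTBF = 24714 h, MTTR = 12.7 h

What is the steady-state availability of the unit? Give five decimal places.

0.99949

A(RAID controller) = MTBF/(MTBF+MTTR) = 24714/(24714+12.7) = 0.99949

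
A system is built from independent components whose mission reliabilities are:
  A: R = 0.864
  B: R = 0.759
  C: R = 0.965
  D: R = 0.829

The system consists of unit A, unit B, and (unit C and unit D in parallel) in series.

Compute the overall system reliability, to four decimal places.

Parallel (C and D): 1 − (1 − 0.965000)(1 − 0.829000) = 0.994015
Series (A, B, and [0.994015]): 0.864000 × 0.759000 × 0.994015 = 0.6519

0.6519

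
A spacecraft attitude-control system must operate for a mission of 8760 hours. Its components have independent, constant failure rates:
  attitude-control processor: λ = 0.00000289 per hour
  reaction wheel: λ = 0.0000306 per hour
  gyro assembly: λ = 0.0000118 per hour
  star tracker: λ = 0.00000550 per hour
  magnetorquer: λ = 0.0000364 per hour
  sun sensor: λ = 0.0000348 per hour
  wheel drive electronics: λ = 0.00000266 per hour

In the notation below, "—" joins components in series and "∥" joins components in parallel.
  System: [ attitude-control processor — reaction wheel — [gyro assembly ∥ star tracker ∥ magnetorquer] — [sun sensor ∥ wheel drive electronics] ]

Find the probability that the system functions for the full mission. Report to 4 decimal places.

R(attitude-control processor) = exp(−0.00000289 × 8760) = 0.975001
R(reaction wheel) = exp(−0.0000306 × 8760) = 0.764865
R(gyro assembly) = exp(−0.0000118 × 8760) = 0.901795
R(star tracker) = exp(−0.00000550 × 8760) = 0.952962
R(magnetorquer) = exp(−0.0000364 × 8760) = 0.726974
R(sun sensor) = exp(−0.0000348 × 8760) = 0.737235
R(wheel drive electronics) = exp(−0.00000266 × 8760) = 0.976968
Parallel (gyro assembly, star tracker, and magnetorquer): 1 − (1 − 0.901795)(1 − 0.952962)(1 − 0.726974) = 0.998739
Parallel (sun sensor and wheel drive electronics): 1 − (1 − 0.737235)(1 − 0.976968) = 0.993948
Series (attitude-control processor, reaction wheel, [0.998739], and [0.993948]): 0.975001 × 0.764865 × 0.998739 × 0.993948 = 0.7403

0.7403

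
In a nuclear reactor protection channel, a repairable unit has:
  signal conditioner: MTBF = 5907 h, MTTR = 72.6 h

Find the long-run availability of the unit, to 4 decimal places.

0.9879

A(signal conditioner) = MTBF/(MTBF+MTTR) = 5907/(5907+72.6) = 0.9879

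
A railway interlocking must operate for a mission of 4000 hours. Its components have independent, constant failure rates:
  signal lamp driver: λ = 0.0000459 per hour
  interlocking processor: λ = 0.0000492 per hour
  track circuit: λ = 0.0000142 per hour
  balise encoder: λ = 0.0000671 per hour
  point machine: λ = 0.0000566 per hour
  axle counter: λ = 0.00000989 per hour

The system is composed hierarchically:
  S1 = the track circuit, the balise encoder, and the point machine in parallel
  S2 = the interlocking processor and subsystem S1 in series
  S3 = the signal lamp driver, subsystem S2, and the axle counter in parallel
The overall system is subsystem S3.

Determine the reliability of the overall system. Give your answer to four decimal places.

0.9988

R(signal lamp driver) = exp(−0.0000459 × 4000) = 0.832269
R(interlocking processor) = exp(−0.0000492 × 4000) = 0.821355
R(track circuit) = exp(−0.0000142 × 4000) = 0.944783
R(balise encoder) = exp(−0.0000671 × 4000) = 0.764602
R(point machine) = exp(−0.0000566 × 4000) = 0.797399
R(axle counter) = exp(−0.00000989 × 4000) = 0.961212
Parallel (track circuit, balise encoder, and point machine): 1 − (1 − 0.944783)(1 − 0.764602)(1 − 0.797399) = 0.997367
Series (interlocking processor and [0.997367]): 0.821355 × 0.997367 = 0.819192
Parallel (signal lamp driver, [0.819192], and axle counter): 1 − (1 − 0.832269)(1 − 0.819192)(1 − 0.961212) = 0.9988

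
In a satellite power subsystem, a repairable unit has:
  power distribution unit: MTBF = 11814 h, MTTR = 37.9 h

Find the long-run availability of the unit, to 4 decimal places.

A(power distribution unit) = MTBF/(MTBF+MTTR) = 11814/(11814+37.9) = 0.9968

0.9968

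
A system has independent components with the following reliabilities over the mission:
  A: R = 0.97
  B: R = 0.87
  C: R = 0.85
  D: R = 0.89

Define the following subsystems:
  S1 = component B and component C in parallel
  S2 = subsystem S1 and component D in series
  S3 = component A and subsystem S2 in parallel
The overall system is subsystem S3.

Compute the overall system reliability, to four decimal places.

0.9962

Parallel (B and C): 1 − (1 − 0.870000)(1 − 0.850000) = 0.980500
Series ([0.980500] and D): 0.980500 × 0.890000 = 0.872645
Parallel (A and [0.872645]): 1 − (1 − 0.970000)(1 − 0.872645) = 0.9962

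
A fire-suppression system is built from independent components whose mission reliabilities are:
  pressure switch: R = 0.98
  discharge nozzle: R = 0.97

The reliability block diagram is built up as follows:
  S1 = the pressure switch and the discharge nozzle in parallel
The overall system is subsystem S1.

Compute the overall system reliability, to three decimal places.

0.999

Parallel (pressure switch and discharge nozzle): 1 − (1 − 0.98000)(1 − 0.97000) = 0.999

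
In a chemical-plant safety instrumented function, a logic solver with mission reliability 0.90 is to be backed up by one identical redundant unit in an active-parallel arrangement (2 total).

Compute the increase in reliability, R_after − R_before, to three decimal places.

0.090

R_before = 0.90
R_after = 1 − (1 − 0.90)^2 = 0.990
ΔR = 0.990 − 0.90 = 0.090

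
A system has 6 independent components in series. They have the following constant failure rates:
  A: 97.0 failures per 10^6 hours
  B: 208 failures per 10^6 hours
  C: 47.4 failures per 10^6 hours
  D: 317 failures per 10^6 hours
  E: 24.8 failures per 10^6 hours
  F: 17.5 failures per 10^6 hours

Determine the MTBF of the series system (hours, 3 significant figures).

Series of exponential components: λ_sys = Σ λ_i
λ_sys = 0.0000970 + 0.000208 + 0.0000474 + 0.000317 + 0.0000248 + 0.0000175 = 7.1170e-04 /h
MTBF = 1 / λ_sys = 1410 h

1410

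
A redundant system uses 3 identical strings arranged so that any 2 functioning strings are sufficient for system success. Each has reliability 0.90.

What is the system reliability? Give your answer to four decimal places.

0.9720

R = Σ_{i=2}^{3} C(3,i) p^i (1−p)^{3−i} with p = 0.90
C(3,2)·0.90^2·0.10^1 = 0.243000
C(3,3)·0.90^3·0.10^0 = 0.729000
Sum = 0.9720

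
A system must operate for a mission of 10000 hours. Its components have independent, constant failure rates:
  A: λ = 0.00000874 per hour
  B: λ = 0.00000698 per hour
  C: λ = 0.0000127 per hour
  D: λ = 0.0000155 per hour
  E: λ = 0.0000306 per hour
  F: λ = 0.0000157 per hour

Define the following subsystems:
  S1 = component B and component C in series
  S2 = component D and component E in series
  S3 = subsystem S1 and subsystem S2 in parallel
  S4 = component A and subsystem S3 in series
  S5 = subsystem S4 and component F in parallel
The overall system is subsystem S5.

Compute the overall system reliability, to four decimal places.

R(A) = exp(−0.00000874 × 10000) = 0.916310
R(B) = exp(−0.00000698 × 10000) = 0.932580
R(C) = exp(−0.0000127 × 10000) = 0.880734
R(D) = exp(−0.0000155 × 10000) = 0.856415
R(E) = exp(−0.0000306 × 10000) = 0.736387
R(F) = exp(−0.0000157 × 10000) = 0.854704
Series (B and C): 0.932580 × 0.880734 = 0.821355
Series (D and E): 0.856415 × 0.736387 = 0.630653
Parallel ([0.821355] and [0.630653]): 1 − (1 − 0.821355)(1 − 0.630653) = 0.934018
Series (A and [0.934018]): 0.916310 × 0.934018 = 0.855850
Parallel ([0.855850] and F): 1 − (1 − 0.855850)(1 − 0.854704) = 0.9791

0.9791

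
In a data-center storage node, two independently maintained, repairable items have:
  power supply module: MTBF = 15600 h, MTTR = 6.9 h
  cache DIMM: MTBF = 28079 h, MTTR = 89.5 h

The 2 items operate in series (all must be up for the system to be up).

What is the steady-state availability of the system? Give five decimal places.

A(power supply module) = MTBF/(MTBF+MTTR) = 15600/(15600+6.9) = 0.999558
A(cache DIMM) = MTBF/(MTBF+MTTR) = 28079/(28079+89.5) = 0.996823
Series availability: 0.999558 × 0.996823 = 0.99638

0.99638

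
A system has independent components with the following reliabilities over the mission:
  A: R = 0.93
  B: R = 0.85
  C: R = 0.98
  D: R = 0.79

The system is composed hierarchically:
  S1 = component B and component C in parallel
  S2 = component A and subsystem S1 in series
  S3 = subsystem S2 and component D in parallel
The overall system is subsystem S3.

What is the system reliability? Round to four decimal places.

Parallel (B and C): 1 − (1 − 0.850000)(1 − 0.980000) = 0.997000
Series (A and [0.997000]): 0.930000 × 0.997000 = 0.927210
Parallel ([0.927210] and D): 1 − (1 − 0.927210)(1 − 0.790000) = 0.9847

0.9847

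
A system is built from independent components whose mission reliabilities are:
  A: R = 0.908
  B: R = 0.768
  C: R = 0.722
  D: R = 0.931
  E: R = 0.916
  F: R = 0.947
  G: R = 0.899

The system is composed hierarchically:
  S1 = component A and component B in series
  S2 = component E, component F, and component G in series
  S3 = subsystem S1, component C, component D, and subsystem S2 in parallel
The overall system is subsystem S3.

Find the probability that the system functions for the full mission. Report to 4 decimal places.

0.9987

Series (A and B): 0.908000 × 0.768000 = 0.697344
Series (E, F, and G): 0.916000 × 0.947000 × 0.899000 = 0.779839
Parallel ([0.697344], C, D, and [0.779839]): 1 − (1 − 0.697344)(1 − 0.722000)(1 − 0.931000)(1 − 0.779839) = 0.9987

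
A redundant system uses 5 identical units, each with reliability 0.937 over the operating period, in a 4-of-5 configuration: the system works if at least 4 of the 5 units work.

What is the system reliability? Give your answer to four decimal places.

R = Σ_{i=4}^{5} C(5,i) p^i (1−p)^{5−i} with p = 0.937
C(5,4)·0.937^4·0.063^1 = 0.242811
C(5,5)·0.937^5·0.063^0 = 0.722267
Sum = 0.9651

0.9651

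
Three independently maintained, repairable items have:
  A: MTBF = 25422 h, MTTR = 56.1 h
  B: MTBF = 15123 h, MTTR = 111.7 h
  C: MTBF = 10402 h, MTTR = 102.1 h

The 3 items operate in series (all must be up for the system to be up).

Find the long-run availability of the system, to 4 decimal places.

A(A) = MTBF/(MTBF+MTTR) = 25422/(25422+56.1) = 0.997798
A(B) = MTBF/(MTBF+MTTR) = 15123/(15123+111.7) = 0.992668
A(C) = MTBF/(MTBF+MTTR) = 10402/(10402+102.1) = 0.990280
Series availability: 0.997798 × 0.992668 × 0.990280 = 0.9809

0.9809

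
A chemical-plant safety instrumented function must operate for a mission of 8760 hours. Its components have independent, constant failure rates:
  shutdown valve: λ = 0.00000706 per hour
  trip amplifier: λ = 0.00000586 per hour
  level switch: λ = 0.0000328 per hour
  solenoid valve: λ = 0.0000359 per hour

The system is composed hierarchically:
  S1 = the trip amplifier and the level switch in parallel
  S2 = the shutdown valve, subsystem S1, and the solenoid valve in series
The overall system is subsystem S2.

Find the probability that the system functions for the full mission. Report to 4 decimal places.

R(shutdown valve) = exp(−0.00000706 × 8760) = 0.940028
R(trip amplifier) = exp(−0.00000586 × 8760) = 0.949962
R(level switch) = exp(−0.0000328 × 8760) = 0.750266
R(solenoid valve) = exp(−0.0000359 × 8760) = 0.730166
Parallel (trip amplifier and level switch): 1 − (1 − 0.949962)(1 − 0.750266) = 0.987504
Series (shutdown valve, [0.987504], and solenoid valve): 0.940028 × 0.987504 × 0.730166 = 0.6778

0.6778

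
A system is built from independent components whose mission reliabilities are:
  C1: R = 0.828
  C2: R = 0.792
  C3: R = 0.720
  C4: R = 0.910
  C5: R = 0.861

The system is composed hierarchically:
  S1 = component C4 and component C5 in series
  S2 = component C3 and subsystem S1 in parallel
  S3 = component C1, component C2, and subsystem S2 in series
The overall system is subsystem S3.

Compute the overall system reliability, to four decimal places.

0.6160

Series (C4 and C5): 0.910000 × 0.861000 = 0.783510
Parallel (C3 and [0.783510]): 1 − (1 − 0.720000)(1 − 0.783510) = 0.939383
Series (C1, C2, and [0.939383]): 0.828000 × 0.792000 × 0.939383 = 0.6160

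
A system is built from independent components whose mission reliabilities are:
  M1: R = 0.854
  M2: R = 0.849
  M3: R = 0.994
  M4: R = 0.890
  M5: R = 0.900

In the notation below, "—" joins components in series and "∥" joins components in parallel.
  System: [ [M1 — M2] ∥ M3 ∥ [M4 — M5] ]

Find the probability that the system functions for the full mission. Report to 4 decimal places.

0.9997

Series (M1 and M2): 0.854000 × 0.849000 = 0.725046
Series (M4 and M5): 0.890000 × 0.900000 = 0.801000
Parallel ([0.725046], M3, and [0.801000]): 1 − (1 − 0.725046)(1 − 0.994000)(1 − 0.801000) = 0.9997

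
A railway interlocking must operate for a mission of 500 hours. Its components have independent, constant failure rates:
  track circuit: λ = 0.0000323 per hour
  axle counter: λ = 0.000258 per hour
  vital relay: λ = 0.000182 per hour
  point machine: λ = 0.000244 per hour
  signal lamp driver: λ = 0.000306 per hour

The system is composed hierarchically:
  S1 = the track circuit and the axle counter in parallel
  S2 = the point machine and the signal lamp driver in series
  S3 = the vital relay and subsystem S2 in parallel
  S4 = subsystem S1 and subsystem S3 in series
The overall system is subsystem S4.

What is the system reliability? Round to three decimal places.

R(track circuit) = exp(−0.0000323 × 500) = 0.98398
R(axle counter) = exp(−0.000258 × 500) = 0.87897
R(vital relay) = exp(−0.000182 × 500) = 0.91302
R(point machine) = exp(−0.000244 × 500) = 0.88515
R(signal lamp driver) = exp(−0.000306 × 500) = 0.85813
Parallel (track circuit and axle counter): 1 − (1 − 0.98398)(1 − 0.87897) = 0.99806
Series (point machine and signal lamp driver): 0.88515 × 0.85813 = 0.75957
Parallel (vital relay and [0.75957]): 1 − (1 − 0.91302)(1 − 0.75957) = 0.97909
Series ([0.99806] and [0.97909]): 0.99806 × 0.97909 = 0.977

0.977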